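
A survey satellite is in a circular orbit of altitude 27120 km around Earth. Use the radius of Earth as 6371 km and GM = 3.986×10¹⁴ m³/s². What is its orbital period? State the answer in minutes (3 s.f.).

T ≈ 1020 minutes

r = 6371 + 27120 = 33491 km = 3.3491×10⁷ m.
Kepler's third law: T = 2π√(r³/μ) = 2π√((3.349×10⁷)³ / 3.986×10¹⁴).
r³/μ = 9.424×10⁷ s², so T = 2π × 9.708×10³ = 6.100×10⁴ s.
Converting: 6.100×10⁴ s ÷ 60.00 = 1017 minutes.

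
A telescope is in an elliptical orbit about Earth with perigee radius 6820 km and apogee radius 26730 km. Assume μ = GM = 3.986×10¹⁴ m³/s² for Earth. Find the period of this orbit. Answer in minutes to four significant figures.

T ≈ 360.4 minutes

Semi-major axis a = (r_p + r_a)/2 = (6820.0 + 26730)/2 = 16775 km = 1.678×10⁷ m.
By Kepler's third law T = 2π√(a³/μ) = 2π × 3.441×10³ = 2.162×10⁴ s.
= 360.4 minutes.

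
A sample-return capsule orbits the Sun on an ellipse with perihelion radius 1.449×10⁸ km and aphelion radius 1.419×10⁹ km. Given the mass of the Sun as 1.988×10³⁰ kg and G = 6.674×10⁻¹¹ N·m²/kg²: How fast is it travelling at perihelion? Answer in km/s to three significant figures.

v ≈ 40.8 km/s

μ = GM = 6.674×10⁻¹¹ × 1.988×10³⁰ = 1.327×10²⁰ m³/s².
Semi-major axis a = (r_p + r_a)/2 = 7.8195×10⁸ km = 7.820×10¹¹ m.
Vis-viva: v² = μ(2/r − 1/a) = 1.327×10²⁰ × (1.380×10⁻¹¹ − 1.279×10⁻¹²) = 1.662×10⁹ m²/s².
v = 40760 m/s = 40.76 km/s.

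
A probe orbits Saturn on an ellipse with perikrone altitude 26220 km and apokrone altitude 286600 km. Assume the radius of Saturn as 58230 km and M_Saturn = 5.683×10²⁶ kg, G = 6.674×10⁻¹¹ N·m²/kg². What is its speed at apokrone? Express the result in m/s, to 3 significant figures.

μ = GM = 6.674×10⁻¹¹ × 5.683×10²⁶ = 3.793×10¹⁶ m³/s².
r_p = 58230 + 26220 = 84450 km = 8.4450×10⁷ m.
r_a = 58230 + 286600 = 344830 km = 3.4483×10⁸ m.
Semi-major axis a = (r_p + r_a)/2 = 2.1464×10⁵ km = 2.146×10⁸ m.
Vis-viva: v² = μ(2/r − 1/a) = 3.793×10¹⁶ × (5.800×10⁻⁹ − 4.659×10⁻⁹) = 4.328×10⁷ m²/s².
v = 6578 m/s.

v ≈ 6580 m/s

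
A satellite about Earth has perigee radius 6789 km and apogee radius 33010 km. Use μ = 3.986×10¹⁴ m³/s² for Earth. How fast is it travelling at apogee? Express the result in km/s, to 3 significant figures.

Semi-major axis a = (r_p + r_a)/2 = 19900 km = 1.990×10⁷ m.
Vis-viva: v² = μ(2/r − 1/a) = 3.986×10¹⁴ × (6.059×10⁻⁸ − 5.025×10⁻⁸) = 4.120×10⁶ m²/s².
v = 2030 m/s = 2.030 km/s.

v ≈ 2.03 km/s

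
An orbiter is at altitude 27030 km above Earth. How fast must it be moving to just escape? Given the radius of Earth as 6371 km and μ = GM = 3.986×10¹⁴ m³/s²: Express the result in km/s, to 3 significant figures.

r = 6371 + 27030 = 33401 km = 3.3401×10⁷ m.
Escape speed v_esc = √(2μ/r) = √(2 × 3.986×10¹⁴ / 3.340×10⁷) = √(2.387×10⁷) = 4885 m/s.
= 4.885 km/s.

v_esc ≈ 4.89 km/s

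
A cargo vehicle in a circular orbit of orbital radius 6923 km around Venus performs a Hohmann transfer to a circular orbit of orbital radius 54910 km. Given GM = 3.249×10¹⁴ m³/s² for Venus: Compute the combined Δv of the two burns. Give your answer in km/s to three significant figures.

r₁ = 6923 km = 6.923×10⁶ m.
r₂ = 54910 km = 5.491×10⁷ m.
Transfer ellipse a_t = (r₁ + r₂)/2 = 3.092×10⁷ m.
At r₁: circular v_c1 = √(μ/r₁) = 6851 m/s; transfer-periapsis v_p = √[μ(2/r₁ − 1/a_t)] = 9130 m/s.
Δv₁ = v_p − v_c1 = 2279 m/s.
At r₂: circular v_c2 = √(μ/r₂) = 2432 m/s; transfer-apoapsis v_a = √[μ(2/r₂ − 1/a_t)] = 1151 m/s.
Δv₂ = v_c2 − v_a = 1281 m/s.
Total Δv = Δv₁ + Δv₂ = 3561 m/s = 3.561 km/s.

Δv_total ≈ 3.56 km/s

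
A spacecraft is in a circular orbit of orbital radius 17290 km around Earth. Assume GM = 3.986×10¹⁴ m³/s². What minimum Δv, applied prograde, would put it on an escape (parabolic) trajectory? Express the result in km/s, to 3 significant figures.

r = 17290 km = 1.729×10⁷ m.
Circular speed v_c = √(μ/r) = 4801 m/s.
Escape speed v_esc = √(2μ/r) = √2 × v_c = 6790 m/s.
Δv = v_esc − v_c = 1989 m/s = 1.989 km/s.

Δv ≈ 1.99 km/s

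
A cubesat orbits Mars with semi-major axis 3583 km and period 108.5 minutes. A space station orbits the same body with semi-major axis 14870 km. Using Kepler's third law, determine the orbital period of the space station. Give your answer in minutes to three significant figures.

T₂ ≈ 917 minutes

Kepler's third law: T² ∝ a³, so T₂ = T₁ (a₂/a₁)^(3/2).
a₂/a₁ = 4.150, (a₂/a₁)^(3/2) = 8.455.
T₂ = 108.5 × 8.455 = 917.3 minutes.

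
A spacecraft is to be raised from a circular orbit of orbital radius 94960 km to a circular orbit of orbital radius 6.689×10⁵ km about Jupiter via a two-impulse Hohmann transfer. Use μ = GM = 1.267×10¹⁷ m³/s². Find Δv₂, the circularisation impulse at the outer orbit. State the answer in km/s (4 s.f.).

r₁ = 94960 km = 9.496×10⁷ m.
r₂ = 6.689×10⁵ km = 6.689×10⁸ m.
Transfer ellipse a_t = (r₁ + r₂)/2 = 3.819×10⁸ m.
At r₁: circular v_c1 = √(μ/r₁) = 36530 m/s; transfer-perijove v_p = √[μ(2/r₁ − 1/a_t)] = 48340 m/s.
At r₂: circular v_c2 = √(μ/r₂) = 13760 m/s; transfer-apojove v_a = √[μ(2/r₂ − 1/a_t)] = 6863 m/s.
Δv₂ = v_c2 − v_a = 6900 m/s.
= 6.900 km/s.

Δv ≈ 6.900 km/s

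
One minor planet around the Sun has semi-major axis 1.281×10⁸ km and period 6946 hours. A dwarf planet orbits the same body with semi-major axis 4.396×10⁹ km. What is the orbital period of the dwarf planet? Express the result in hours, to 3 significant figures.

Kepler's third law: T² ∝ a³, so T₂ = T₁ (a₂/a₁)^(3/2).
a₂/a₁ = 34.32, (a₂/a₁)^(3/2) = 201.0.
T₂ = 6946 × 201.0 = 1.396×10⁶ hours.

T₂ ≈ 1.40×10⁶ hours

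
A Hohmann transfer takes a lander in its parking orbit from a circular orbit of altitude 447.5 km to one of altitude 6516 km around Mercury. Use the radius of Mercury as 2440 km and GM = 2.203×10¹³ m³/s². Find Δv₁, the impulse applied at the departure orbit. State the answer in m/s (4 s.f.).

Δv ≈ 634.7 m/s

r₁ = 2440 + 447.5 = 2887.5 km = 2.8875×10⁶ m.
r₂ = 2440 + 6516 = 8956.0 km = 8.9560×10⁶ m.
Transfer ellipse a_t = (r₁ + r₂)/2 = 5.922×10⁶ m.
At r₁: circular v_c1 = √(μ/r₁) = 2762 m/s; transfer-periherm v_p = √[μ(2/r₁ − 1/a_t)] = 3397 m/s.
Δv₁ = v_p − v_c1 = 634.7 m/s.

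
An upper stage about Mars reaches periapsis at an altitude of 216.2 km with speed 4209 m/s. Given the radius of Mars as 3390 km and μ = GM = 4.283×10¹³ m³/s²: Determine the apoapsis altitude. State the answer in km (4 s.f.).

r_p = 3390 + 216.2 = 3606.2 km = 3.606×10⁶ m.
Specific energy ε = v²/2 − μ/r = -3.019×10⁶ J/kg, so a = −μ/(2ε) = 7.094×10⁶ m.
The apsides satisfy r_p + r_a = 2a, so the apoapsis radius is 2a − r_p = 1.058×10⁷ m = 10581 km.
Apoapsis altitude = 10581 − 3390 = 7191.0 km.

apoapsis altitude ≈ 7191 km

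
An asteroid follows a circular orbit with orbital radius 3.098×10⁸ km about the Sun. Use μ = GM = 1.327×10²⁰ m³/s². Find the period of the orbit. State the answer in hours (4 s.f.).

r = 3.098×10⁸ km = 3.098×10¹¹ m.
Kepler's third law: T = 2π√(r³/μ) = 2π√((3.098×10¹¹)³ / 1.327×10²⁰).
r³/μ = 2.241×10¹⁴ s², so T = 2π × 1.497×10⁷ = 9.405×10⁷ s.
Converting: 9.405×10⁷ s ÷ 3600 = 26130 hours.

T ≈ 26130 hours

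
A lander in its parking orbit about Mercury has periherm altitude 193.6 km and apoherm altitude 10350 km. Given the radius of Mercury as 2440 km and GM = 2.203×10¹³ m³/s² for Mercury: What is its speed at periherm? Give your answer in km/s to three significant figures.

r_p = 2440 + 193.6 = 2633.6 km = 2.6336×10⁶ m.
r_a = 2440 + 10350 = 12790 km = 1.2790×10⁷ m.
Semi-major axis a = (r_p + r_a)/2 = 7711.8 km = 7.712×10⁶ m.
Vis-viva: v² = μ(2/r − 1/a) = 2.203×10¹³ × (7.594×10⁻⁷ − 1.297×10⁻⁷) = 1.387×10⁷ m²/s².
v = 3725 m/s = 3.725 km/s.

v ≈ 3.72 km/s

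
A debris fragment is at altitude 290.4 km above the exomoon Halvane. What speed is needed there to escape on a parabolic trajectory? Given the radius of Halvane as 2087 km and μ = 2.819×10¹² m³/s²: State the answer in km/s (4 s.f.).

r = 2087 + 290.4 = 2377.4 km = 2.3774×10⁶ m.
Escape speed v_esc = √(2μ/r) = √(2 × 2.819×10¹² / 2.377×10⁶) = √(2.371×10⁶) = 1540 m/s.
= 1.540 km/s.

v_esc ≈ 1.540 km/s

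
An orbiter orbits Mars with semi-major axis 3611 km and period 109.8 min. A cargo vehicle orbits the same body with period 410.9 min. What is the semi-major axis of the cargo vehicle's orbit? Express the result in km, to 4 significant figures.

a₂ ≈ 8704 km

Kepler's third law: a³ ∝ T², so a₂ = a₁ (T₂/T₁)^(2/3).
T₂/T₁ = 3.742, (T₂/T₁)^(2/3) = 2.410.
a₂ = 3611 × 2.410 = 8704 km.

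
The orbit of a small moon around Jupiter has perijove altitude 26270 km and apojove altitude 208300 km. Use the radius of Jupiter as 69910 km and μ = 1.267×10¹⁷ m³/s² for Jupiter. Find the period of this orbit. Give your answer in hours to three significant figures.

r_p = 69910 + 26270 = 96180 km = 9.6180×10⁷ m.
r_a = 69910 + 208300 = 278210 km = 2.7821×10⁸ m.
Semi-major axis a = (r_p + r_a)/2 = (96180 + 2.7821×10⁵)/2 = 1.8720×10⁵ km = 1.872×10⁸ m.
By Kepler's third law T = 2π√(a³/μ) = 2π × 7.195×10³ = 4.521×10⁴ s.
= 12.56 hours.

T ≈ 12.6 hours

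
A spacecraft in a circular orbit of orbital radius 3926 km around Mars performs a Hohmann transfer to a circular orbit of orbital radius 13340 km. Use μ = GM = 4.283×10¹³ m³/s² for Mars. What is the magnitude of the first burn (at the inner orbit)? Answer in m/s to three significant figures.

r₁ = 3926 km = 3.926×10⁶ m.
r₂ = 13340 km = 1.334×10⁷ m.
Transfer ellipse a_t = (r₁ + r₂)/2 = 8.633×10⁶ m.
At r₁: circular v_c1 = √(μ/r₁) = 3303 m/s; transfer-periapsis v_p = √[μ(2/r₁ − 1/a_t)] = 4106 m/s.
Δv₁ = v_p − v_c1 = 802.9 m/s.

Δv ≈ 803 m/s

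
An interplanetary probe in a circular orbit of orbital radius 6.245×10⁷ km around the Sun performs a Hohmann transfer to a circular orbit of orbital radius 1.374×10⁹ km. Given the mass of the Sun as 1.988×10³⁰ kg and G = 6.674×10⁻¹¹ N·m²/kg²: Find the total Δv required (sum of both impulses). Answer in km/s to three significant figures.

μ = GM = 6.674×10⁻¹¹ × 1.988×10³⁰ = 1.327×10²⁰ m³/s².
r₁ = 6.245×10⁷ km = 6.245×10¹⁰ m.
r₂ = 1.374×10⁹ km = 1.374×10¹² m.
Transfer ellipse a_t = (r₁ + r₂)/2 = 7.182×10¹¹ m.
At r₁: circular v_c1 = √(μ/r₁) = 46090 m/s; transfer-perihelion v_p = √[μ(2/r₁ − 1/a_t)] = 63750 m/s.
Δv₁ = v_p − v_c1 = 17660 m/s.
At r₂: circular v_c2 = √(μ/r₂) = 9827 m/s; transfer-aphelion v_a = √[μ(2/r₂ − 1/a_t)] = 2898 m/s.
Δv₂ = v_c2 − v_a = 6929 m/s.
Total Δv = Δv₁ + Δv₂ = 24590 m/s = 24.59 km/s.

Δv_total ≈ 24.6 km/s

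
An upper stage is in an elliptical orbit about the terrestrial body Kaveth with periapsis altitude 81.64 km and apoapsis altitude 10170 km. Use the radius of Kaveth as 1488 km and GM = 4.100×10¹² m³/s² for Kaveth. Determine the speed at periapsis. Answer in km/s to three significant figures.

r_p = 1488 + 81.64 = 1569.6 km = 1.5696×10⁶ m.
r_a = 1488 + 10170 = 11658 km = 1.1658×10⁷ m.
Semi-major axis a = (r_p + r_a)/2 = 6613.8 km = 6.614×10⁶ m.
Vis-viva: v² = μ(2/r − 1/a) = 4.100×10¹² × (1.274×10⁻⁶ − 1.512×10⁻⁷) = 4.604×10⁶ m²/s².
v = 2146 m/s = 2.146 km/s.

v ≈ 2.15 km/s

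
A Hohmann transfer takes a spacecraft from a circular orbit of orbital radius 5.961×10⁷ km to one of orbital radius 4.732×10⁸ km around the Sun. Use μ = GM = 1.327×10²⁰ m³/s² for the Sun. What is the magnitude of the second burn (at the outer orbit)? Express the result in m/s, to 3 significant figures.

Δv ≈ 8820 m/s

r₁ = 5.961×10⁷ km = 5.961×10¹⁰ m.
r₂ = 4.732×10⁸ km = 4.732×10¹¹ m.
Transfer ellipse a_t = (r₁ + r₂)/2 = 2.664×10¹¹ m.
At r₁: circular v_c1 = √(μ/r₁) = 47180 m/s; transfer-perihelion v_p = √[μ(2/r₁ − 1/a_t)] = 62880 m/s.
At r₂: circular v_c2 = √(μ/r₂) = 16750 m/s; transfer-aphelion v_a = √[μ(2/r₂ − 1/a_t)] = 7921 m/s.
Δv₂ = v_c2 − v_a = 8825 m/s.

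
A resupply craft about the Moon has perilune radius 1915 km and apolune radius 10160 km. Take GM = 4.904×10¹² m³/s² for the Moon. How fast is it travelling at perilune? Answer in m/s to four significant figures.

v ≈ 2076 m/s

Semi-major axis a = (r_p + r_a)/2 = 6037.5 km = 6.038×10⁶ m.
Vis-viva: v² = μ(2/r − 1/a) = 4.904×10¹² × (1.044×10⁻⁶ − 1.656×10⁻⁷) = 4.309×10⁶ m²/s².
v = 2076 m/s.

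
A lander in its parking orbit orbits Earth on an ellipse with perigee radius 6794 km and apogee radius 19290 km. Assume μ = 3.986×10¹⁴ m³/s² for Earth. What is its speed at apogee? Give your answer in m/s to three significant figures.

Semi-major axis a = (r_p + r_a)/2 = 13042 km = 1.304×10⁷ m.
Vis-viva: v² = μ(2/r − 1/a) = 3.986×10¹⁴ × (1.037×10⁻⁷ − 7.668×10⁻⁸) = 1.076×10⁷ m²/s².
v = 3281 m/s.

v ≈ 3280 m/s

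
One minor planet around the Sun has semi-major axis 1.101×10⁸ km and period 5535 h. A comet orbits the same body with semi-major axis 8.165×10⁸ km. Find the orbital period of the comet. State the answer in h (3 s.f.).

Kepler's third law: T² ∝ a³, so T₂ = T₁ (a₂/a₁)^(3/2).
a₂/a₁ = 7.416, (a₂/a₁)^(3/2) = 20.20.
T₂ = 5535 × 20.20 = 1.118×10⁵ h.

T₂ ≈ 1.12×10⁵ h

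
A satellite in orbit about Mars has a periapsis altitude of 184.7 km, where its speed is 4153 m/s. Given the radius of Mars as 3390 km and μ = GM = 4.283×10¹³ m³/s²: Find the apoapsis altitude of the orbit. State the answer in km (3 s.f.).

r_p = 3390 + 184.7 = 3574.7 km = 3.575×10⁶ m.
Specific energy ε = v²/2 − μ/r = -3.358×10⁶ J/kg, so a = −μ/(2ε) = 6.378×10⁶ m.
The apsides satisfy r_p + r_a = 2a, so the apoapsis radius is 2a − r_p = 9.181×10⁶ m = 9181.0 km.
Apoapsis altitude = 9181.0 − 3390 = 5791.0 km.

apoapsis altitude ≈ 5790 km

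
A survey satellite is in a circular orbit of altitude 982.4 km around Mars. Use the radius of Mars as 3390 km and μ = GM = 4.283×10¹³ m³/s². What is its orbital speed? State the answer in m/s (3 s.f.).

r = 3390 + 982.4 = 4372.4 km = 4.3724×10⁶ m.
For a circular orbit v = √(μ/r) = √(4.283×10¹³ / 4.372×10⁶) = √(9.796×10⁶) = 3130 m/s.

v ≈ 3130 m/s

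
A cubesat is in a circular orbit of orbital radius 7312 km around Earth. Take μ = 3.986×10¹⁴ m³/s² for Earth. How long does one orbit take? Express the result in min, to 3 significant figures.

r = 7312 km = 7.312×10⁶ m.
Kepler's third law: T = 2π√(r³/μ) = 2π√((7.312×10⁶)³ / 3.986×10¹⁴).
r³/μ = 9.808×10⁵ s², so T = 2π × 9.903×10² = 6.223×10³ s.
Converting: 6.223×10³ s ÷ 60.00 = 103.7 min.

T ≈ 104 min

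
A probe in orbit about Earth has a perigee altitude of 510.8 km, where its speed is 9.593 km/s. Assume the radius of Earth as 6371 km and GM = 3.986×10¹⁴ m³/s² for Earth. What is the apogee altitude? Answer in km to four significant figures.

apogee altitude ≈ 20220 km

r_p = 6371 + 510.8 = 6881.8 km = 6.882×10⁶ m.
Specific energy ε = v²/2 − μ/r = -1.191×10⁷ J/kg, so a = −μ/(2ε) = 1.674×10⁷ m.
The apsides satisfy r_p + r_a = 2a, so the apogee radius is 2a − r_p = 2.659×10⁷ m = 26591 km.
Apogee altitude = 26591 − 6371 = 20220 km.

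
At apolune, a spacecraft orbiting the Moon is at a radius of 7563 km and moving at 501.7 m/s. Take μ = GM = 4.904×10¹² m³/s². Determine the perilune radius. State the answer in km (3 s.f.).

r_a = 7.563×10⁶ m.
Specific energy ε = v²/2 − μ/r = -5.226×10⁵ J/kg, so a = −μ/(2ε) = 4.692×10⁶ m.
The apsides satisfy r_p + r_a = 2a, so the perilune radius is 2a − r_a = 1.821×10⁶ m = 1821.4 km.

perilune radius ≈ 1820 km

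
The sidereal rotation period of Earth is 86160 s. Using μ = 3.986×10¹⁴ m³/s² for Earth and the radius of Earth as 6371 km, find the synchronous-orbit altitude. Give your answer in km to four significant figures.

A synchronous orbit has period T, so by Kepler's third law a = (μT²/4π²)^(1/3).
μT²/4π² = 3.986×10¹⁴ × (8.616×10⁴)² / 39.48 = 7.495×10²² m³.
a = 4.216×10⁷ m = 42163 km.
Altitude h = a − R = 42163 − 6371 = 35792 km.

h_sync ≈ 35790 km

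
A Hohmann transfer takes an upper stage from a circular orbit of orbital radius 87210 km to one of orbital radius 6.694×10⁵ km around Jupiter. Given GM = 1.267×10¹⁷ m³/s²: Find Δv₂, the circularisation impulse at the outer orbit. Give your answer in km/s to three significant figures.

Δv ≈ 7.15 km/s

r₁ = 87210 km = 8.721×10⁷ m.
r₂ = 6.694×10⁵ km = 6.694×10⁸ m.
Transfer ellipse a_t = (r₁ + r₂)/2 = 3.783×10⁸ m.
At r₁: circular v_c1 = √(μ/r₁) = 38120 m/s; transfer-perijove v_p = √[μ(2/r₁ − 1/a_t)] = 50700 m/s.
At r₂: circular v_c2 = √(μ/r₂) = 13760 m/s; transfer-apojove v_a = √[μ(2/r₂ − 1/a_t)] = 6606 m/s.
Δv₂ = v_c2 − v_a = 7152 m/s.
= 7.152 km/s.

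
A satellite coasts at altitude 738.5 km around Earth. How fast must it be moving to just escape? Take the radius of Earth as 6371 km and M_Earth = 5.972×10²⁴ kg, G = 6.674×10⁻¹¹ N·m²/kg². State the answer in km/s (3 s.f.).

v_esc ≈ 10.6 km/s

μ = GM = 6.674×10⁻¹¹ × 5.972×10²⁴ = 3.986×10¹⁴ m³/s².
r = 6371 + 738.5 = 7109.5 km = 7.1095×10⁶ m.
Escape speed v_esc = √(2μ/r) = √(2 × 3.986×10¹⁴ / 7.110×10⁶) = √(1.121×10⁸) = 10590 m/s.
= 10.59 km/s.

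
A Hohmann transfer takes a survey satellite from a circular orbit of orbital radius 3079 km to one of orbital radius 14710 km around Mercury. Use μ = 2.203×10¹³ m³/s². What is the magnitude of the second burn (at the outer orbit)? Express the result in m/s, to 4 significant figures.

Δv ≈ 503.8 m/s

r₁ = 3079 km = 3.079×10⁶ m.
r₂ = 14710 km = 1.471×10⁷ m.
Transfer ellipse a_t = (r₁ + r₂)/2 = 8.894×10⁶ m.
At r₁: circular v_c1 = √(μ/r₁) = 2675 m/s; transfer-periherm v_p = √[μ(2/r₁ − 1/a_t)] = 3440 m/s.
At r₂: circular v_c2 = √(μ/r₂) = 1224 m/s; transfer-apoherm v_a = √[μ(2/r₂ − 1/a_t)] = 720.0 m/s.
Δv₂ = v_c2 − v_a = 503.8 m/s.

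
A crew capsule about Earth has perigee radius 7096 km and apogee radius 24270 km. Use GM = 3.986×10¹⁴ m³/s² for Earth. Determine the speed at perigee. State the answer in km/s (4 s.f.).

v ≈ 9.324 km/s

Semi-major axis a = (r_p + r_a)/2 = 15683 km = 1.568×10⁷ m.
Vis-viva: v² = μ(2/r − 1/a) = 3.986×10¹⁴ × (2.818×10⁻⁷ − 6.376×10⁻⁸) = 8.693×10⁷ m²/s².
v = 9324 m/s = 9.324 km/s.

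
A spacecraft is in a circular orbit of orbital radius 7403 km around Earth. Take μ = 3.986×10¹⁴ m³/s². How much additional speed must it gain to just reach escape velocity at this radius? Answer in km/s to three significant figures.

Δv ≈ 3.04 km/s

r = 7403 km = 7.403×10⁶ m.
Circular speed v_c = √(μ/r) = 7338 m/s.
Escape speed v_esc = √(2μ/r) = √2 × v_c = 10380 m/s.
Δv = v_esc − v_c = 3039 m/s = 3.039 km/s.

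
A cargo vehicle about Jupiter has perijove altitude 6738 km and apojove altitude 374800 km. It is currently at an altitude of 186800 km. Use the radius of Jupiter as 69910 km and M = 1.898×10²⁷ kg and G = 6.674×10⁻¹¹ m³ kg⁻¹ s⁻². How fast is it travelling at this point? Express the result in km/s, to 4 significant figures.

v ≈ 22.38 km/s

μ = GM = 6.674×10⁻¹¹ × 1.898×10²⁷ = 1.267×10¹⁷ m³/s².
r_p = 69910 + 6738 = 76648 km = 7.6648×10⁷ m.
r_a = 69910 + 374800 = 444710 km = 4.4471×10⁸ m.
r = 69910 + 186800 = 2.5671×10⁵ km = 2.567×10⁸ m.
Semi-major axis a = (r_p + r_a)/2 = 2.6068×10⁵ km = 2.607×10⁸ m.
Vis-viva: v² = μ(2/r − 1/a) = 1.267×10¹⁷ × (7.791×10⁻⁹ − 3.836×10⁻⁹) = 5.010×10⁸ m²/s².
v = 22380 m/s = 22.38 km/s.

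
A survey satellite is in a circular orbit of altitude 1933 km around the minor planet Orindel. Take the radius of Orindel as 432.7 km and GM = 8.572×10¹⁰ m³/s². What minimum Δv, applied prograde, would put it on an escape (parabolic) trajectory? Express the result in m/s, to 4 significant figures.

Δv ≈ 78.85 m/s

r = 432.7 + 1933 = 2365.7 km = 2.3657×10⁶ m.
Circular speed v_c = √(μ/r) = 190.4 m/s.
Escape speed v_esc = √(2μ/r) = √2 × v_c = 269.2 m/s.
Δv = v_esc − v_c = 78.85 m/s.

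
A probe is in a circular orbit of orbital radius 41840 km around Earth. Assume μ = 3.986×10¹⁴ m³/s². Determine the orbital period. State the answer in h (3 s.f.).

T ≈ 23.7 h

r = 41840 km = 4.184×10⁷ m.
Kepler's third law: T = 2π√(r³/μ) = 2π√((4.184×10⁷)³ / 3.986×10¹⁴).
r³/μ = 1.838×10⁸ s², so T = 2π × 1.356×10⁴ = 8.517×10⁴ s.
Converting: 8.517×10⁴ s ÷ 3600 = 23.66 h.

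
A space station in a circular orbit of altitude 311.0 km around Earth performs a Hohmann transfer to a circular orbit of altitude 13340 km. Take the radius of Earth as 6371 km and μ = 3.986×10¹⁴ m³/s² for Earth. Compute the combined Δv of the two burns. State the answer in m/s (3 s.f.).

r₁ = 6371 + 311.0 = 6682.0 km = 6.6820×10⁶ m.
r₂ = 6371 + 13340 = 19711 km = 1.9711×10⁷ m.
Transfer ellipse a_t = (r₁ + r₂)/2 = 1.320×10⁷ m.
At r₁: circular v_c1 = √(μ/r₁) = 7724 m/s; transfer-perigee v_p = √[μ(2/r₁ − 1/a_t)] = 9439 m/s.
Δv₁ = v_p − v_c1 = 1716 m/s.
At r₂: circular v_c2 = √(μ/r₂) = 4497 m/s; transfer-apogee v_a = √[μ(2/r₂ − 1/a_t)] = 3200 m/s.
Δv₂ = v_c2 − v_a = 1297 m/s.
Total Δv = Δv₁ + Δv₂ = 3013 m/s.

Δv_total ≈ 3010 m/s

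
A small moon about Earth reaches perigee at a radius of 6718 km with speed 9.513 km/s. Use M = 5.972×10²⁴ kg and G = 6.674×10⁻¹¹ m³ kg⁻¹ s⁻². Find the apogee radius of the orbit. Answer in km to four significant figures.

μ = GM = 6.674×10⁻¹¹ × 5.972×10²⁴ = 3.986×10¹⁴ m³/s².
r_p = 6.718×10⁶ m.
Specific energy ε = v²/2 − μ/r = -1.408×10⁷ J/kg, so a = −μ/(2ε) = 1.415×10⁷ m.
The apsides satisfy r_p + r_a = 2a, so the apogee radius is 2a − r_p = 2.159×10⁷ m = 21589 km.

apogee radius ≈ 21590 km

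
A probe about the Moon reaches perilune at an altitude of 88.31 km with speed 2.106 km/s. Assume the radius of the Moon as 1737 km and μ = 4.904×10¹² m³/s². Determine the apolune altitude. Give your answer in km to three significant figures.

r_p = 1737 + 88.31 = 1825.3 km = 1.825×10⁶ m.
Specific energy ε = v²/2 − μ/r = -4.690×10⁵ J/kg, so a = −μ/(2ε) = 5.228×10⁶ m.
The apsides satisfy r_p + r_a = 2a, so the apolune radius is 2a − r_p = 8.630×10⁶ m = 8629.9 km.
Apolune altitude = 8629.9 − 1737 = 6892.9 km.

apolune altitude ≈ 6890 km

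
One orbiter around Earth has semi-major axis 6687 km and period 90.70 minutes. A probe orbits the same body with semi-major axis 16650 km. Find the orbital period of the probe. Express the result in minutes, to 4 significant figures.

T₂ ≈ 356.4 minutes

Kepler's third law: T² ∝ a³, so T₂ = T₁ (a₂/a₁)^(3/2).
a₂/a₁ = 2.490, (a₂/a₁)^(3/2) = 3.929.
T₂ = 90.70 × 3.929 = 356.4 minutes.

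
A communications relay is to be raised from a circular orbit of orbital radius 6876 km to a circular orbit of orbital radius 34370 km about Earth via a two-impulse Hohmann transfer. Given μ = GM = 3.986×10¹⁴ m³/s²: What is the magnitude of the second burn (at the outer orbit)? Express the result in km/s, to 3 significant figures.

Δv ≈ 1.44 km/s

r₁ = 6876 km = 6.876×10⁶ m.
r₂ = 34370 km = 3.437×10⁷ m.
Transfer ellipse a_t = (r₁ + r₂)/2 = 2.062×10⁷ m.
At r₁: circular v_c1 = √(μ/r₁) = 7614 m/s; transfer-perigee v_p = √[μ(2/r₁ − 1/a_t)] = 9829 m/s.
At r₂: circular v_c2 = √(μ/r₂) = 3405 m/s; transfer-apogee v_a = √[μ(2/r₂ − 1/a_t)] = 1966 m/s.
Δv₂ = v_c2 − v_a = 1439 m/s.
= 1.439 km/s.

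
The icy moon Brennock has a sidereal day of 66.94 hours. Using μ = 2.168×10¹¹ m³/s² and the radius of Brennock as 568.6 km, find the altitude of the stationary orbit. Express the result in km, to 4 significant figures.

h_sync ≈ 6264 km

T = 66.94 hours = 2.410×10⁵ s.
A synchronous orbit has period T, so by Kepler's third law a = (μT²/4π²)^(1/3).
μT²/4π² = 2.168×10¹¹ × (2.410×10⁵)² / 39.48 = 3.189×10²⁰ m³.
a = 6.832×10⁶ m = 6832.2 km.
Altitude h = a − R = 6832.2 − 568.6 = 6263.6 km.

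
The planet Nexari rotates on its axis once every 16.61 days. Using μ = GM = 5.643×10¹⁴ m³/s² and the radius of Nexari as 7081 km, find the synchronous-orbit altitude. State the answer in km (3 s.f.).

h_sync ≈ 3.02×10⁵ km

T = 16.61 days = 1.435×10⁶ s.
A synchronous orbit has period T, so by Kepler's third law a = (μT²/4π²)^(1/3).
μT²/4π² = 5.643×10¹⁴ × (1.435×10⁶)² / 39.48 = 2.944×10²⁵ m³.
a = 3.088×10⁸ m = 3.0877×10⁵ km.
Altitude h = a − R = 3.0877×10⁵ − 7081 = 3.0169×10⁵ km.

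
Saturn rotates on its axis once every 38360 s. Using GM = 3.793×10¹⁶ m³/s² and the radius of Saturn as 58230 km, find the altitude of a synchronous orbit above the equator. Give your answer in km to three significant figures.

h_sync ≈ 54000 km

A synchronous orbit has period T, so by Kepler's third law a = (μT²/4π²)^(1/3).
μT²/4π² = 3.793×10¹⁶ × (3.836×10⁴)² / 39.48 = 1.414×10²⁴ m³.
a = 1.122×10⁸ m = 1.1223×10⁵ km.
Altitude h = a − R = 1.1223×10⁵ − 58230 = 54005 km.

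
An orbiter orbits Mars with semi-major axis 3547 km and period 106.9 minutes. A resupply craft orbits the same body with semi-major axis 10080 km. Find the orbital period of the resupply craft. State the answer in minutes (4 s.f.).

T₂ ≈ 512.1 minutes

Kepler's third law: T² ∝ a³, so T₂ = T₁ (a₂/a₁)^(3/2).
a₂/a₁ = 2.842, (a₂/a₁)^(3/2) = 4.791.
T₂ = 106.9 × 4.791 = 512.1 minutes.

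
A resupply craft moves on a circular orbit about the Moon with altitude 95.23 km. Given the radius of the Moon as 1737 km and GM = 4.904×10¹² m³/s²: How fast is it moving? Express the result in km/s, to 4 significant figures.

r = 1737 + 95.23 = 1832.2 km = 1.8322×10⁶ m.
For a circular orbit v = √(μ/r) = √(4.904×10¹² / 1.832×10⁶) = √(2.677×10⁶) = 1636 m/s.
That is 1.636 km/s.

v ≈ 1.636 km/s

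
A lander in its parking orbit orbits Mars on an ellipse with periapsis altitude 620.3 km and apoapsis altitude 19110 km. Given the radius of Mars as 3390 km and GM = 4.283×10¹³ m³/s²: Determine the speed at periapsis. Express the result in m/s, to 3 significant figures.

r_p = 3390 + 620.3 = 4010.3 km = 4.0103×10⁶ m.
r_a = 3390 + 19110 = 22500 km = 2.2500×10⁷ m.
Semi-major axis a = (r_p + r_a)/2 = 13255 km = 1.326×10⁷ m.
Vis-viva: v² = μ(2/r − 1/a) = 4.283×10¹³ × (4.987×10⁻⁷ − 7.544×10⁻⁸) = 1.813×10⁷ m²/s².
v = 4258 m/s.

v ≈ 4260 m/s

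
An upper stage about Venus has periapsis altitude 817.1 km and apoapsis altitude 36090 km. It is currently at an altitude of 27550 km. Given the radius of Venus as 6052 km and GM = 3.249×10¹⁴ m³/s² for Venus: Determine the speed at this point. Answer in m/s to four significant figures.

v ≈ 2466 m/s

r_p = 6052 + 817.1 = 6869.1 km = 6.8691×10⁶ m.
r_a = 6052 + 36090 = 42142 km = 4.2142×10⁷ m.
r = 6052 + 27550 = 33602 km = 3.360×10⁷ m.
Semi-major axis a = (r_p + r_a)/2 = 24506 km = 2.451×10⁷ m.
Vis-viva: v² = μ(2/r − 1/a) = 3.249×10¹⁴ × (5.952×10⁻⁸ − 4.081×10⁻⁸) = 6.080×10⁶ m²/s².
v = 2466 m/s.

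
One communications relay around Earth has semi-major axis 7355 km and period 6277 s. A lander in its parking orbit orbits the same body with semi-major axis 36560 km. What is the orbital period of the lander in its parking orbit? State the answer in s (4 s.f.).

T₂ ≈ 69560 s

Kepler's third law: T² ∝ a³, so T₂ = T₁ (a₂/a₁)^(3/2).
a₂/a₁ = 4.971, (a₂/a₁)^(3/2) = 11.08.
T₂ = 6277 × 11.08 = 69560 s.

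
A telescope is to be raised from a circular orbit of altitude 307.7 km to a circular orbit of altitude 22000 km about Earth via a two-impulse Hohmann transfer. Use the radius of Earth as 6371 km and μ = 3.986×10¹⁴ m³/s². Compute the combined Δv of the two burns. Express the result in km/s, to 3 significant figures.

Δv_total ≈ 3.54 km/s

r₁ = 6371 + 307.7 = 6678.7 km = 6.6787×10⁶ m.
r₂ = 6371 + 22000 = 28371 km = 2.8371×10⁷ m.
Transfer ellipse a_t = (r₁ + r₂)/2 = 1.752×10⁷ m.
At r₁: circular v_c1 = √(μ/r₁) = 7725 m/s; transfer-perigee v_p = √[μ(2/r₁ − 1/a_t)] = 9830 m/s.
Δv₁ = v_p − v_c1 = 2104 m/s.
At r₂: circular v_c2 = √(μ/r₂) = 3748 m/s; transfer-apogee v_a = √[μ(2/r₂ − 1/a_t)] = 2314 m/s.
Δv₂ = v_c2 − v_a = 1434 m/s.
Total Δv = Δv₁ + Δv₂ = 3538 m/s = 3.538 km/s.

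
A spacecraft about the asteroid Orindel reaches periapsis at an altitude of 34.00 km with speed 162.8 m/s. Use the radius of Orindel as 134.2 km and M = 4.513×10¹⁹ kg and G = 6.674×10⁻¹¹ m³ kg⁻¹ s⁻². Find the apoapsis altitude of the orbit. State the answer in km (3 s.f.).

μ = GM = 6.674×10⁻¹¹ × 4.513×10¹⁹ = 3.012×10⁹ m³/s².
r_p = 134.2 + 34.00 = 168.20 km = 1.682×10⁵ m.
Specific energy ε = v²/2 − μ/r = -4.655×10³ J/kg, so a = −μ/(2ε) = 3.235×10⁵ m.
The apsides satisfy r_p + r_a = 2a, so the apoapsis radius is 2a − r_p = 4.788×10⁵ m = 478.81 km.
Apoapsis altitude = 478.81 − 134.2 = 344.61 km.

apoapsis altitude ≈ 345 km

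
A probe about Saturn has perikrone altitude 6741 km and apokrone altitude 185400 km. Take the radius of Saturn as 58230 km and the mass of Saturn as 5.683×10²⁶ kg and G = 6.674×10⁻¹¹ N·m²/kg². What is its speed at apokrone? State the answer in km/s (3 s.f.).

v ≈ 8.10 km/s

μ = GM = 6.674×10⁻¹¹ × 5.683×10²⁶ = 3.793×10¹⁶ m³/s².
r_p = 58230 + 6741 = 64971 km = 6.4971×10⁷ m.
r_a = 58230 + 185400 = 243630 km = 2.4363×10⁸ m.
Semi-major axis a = (r_p + r_a)/2 = 1.5430×10⁵ km = 1.543×10⁸ m.
Vis-viva: v² = μ(2/r − 1/a) = 3.793×10¹⁶ × (8.209×10⁻⁹ − 6.481×10⁻⁹) = 6.555×10⁷ m²/s².
v = 8096 m/s = 8.096 km/s.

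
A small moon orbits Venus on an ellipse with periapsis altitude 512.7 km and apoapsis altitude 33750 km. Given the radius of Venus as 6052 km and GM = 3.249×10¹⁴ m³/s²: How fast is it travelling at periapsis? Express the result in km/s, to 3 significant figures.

v ≈ 9.22 km/s

r_p = 6052 + 512.7 = 6564.7 km = 6.5647×10⁶ m.
r_a = 6052 + 33750 = 39802 km = 3.9802×10⁷ m.
Semi-major axis a = (r_p + r_a)/2 = 23183 km = 2.318×10⁷ m.
Vis-viva: v² = μ(2/r − 1/a) = 3.249×10¹⁴ × (3.047×10⁻⁷ − 4.313×10⁻⁸) = 8.497×10⁷ m²/s².
v = 9218 m/s = 9.218 km/s.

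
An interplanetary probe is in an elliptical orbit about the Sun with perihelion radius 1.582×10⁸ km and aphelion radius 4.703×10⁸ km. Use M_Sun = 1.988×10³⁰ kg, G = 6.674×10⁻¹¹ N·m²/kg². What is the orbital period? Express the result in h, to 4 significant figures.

μ = GM = 6.674×10⁻¹¹ × 1.988×10³⁰ = 1.327×10²⁰ m³/s².
Semi-major axis a = (r_p + r_a)/2 = (1.5820×10⁸ + 4.7030×10⁸)/2 = 3.1425×10⁸ km = 3.142×10¹¹ m.
By Kepler's third law T = 2π√(a³/μ) = 2π × 1.529×10⁷ = 9.609×10⁷ s.
= 26690 h.

T ≈ 26690 h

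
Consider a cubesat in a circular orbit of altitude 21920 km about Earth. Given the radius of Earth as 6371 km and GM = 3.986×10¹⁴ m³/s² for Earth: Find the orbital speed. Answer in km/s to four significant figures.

r = 6371 + 21920 = 28291 km = 2.8291×10⁷ m.
For a circular orbit v = √(μ/r) = √(3.986×10¹⁴ / 2.829×10⁷) = √(1.409×10⁷) = 3754 m/s.
That is 3.754 km/s.

v ≈ 3.754 km/s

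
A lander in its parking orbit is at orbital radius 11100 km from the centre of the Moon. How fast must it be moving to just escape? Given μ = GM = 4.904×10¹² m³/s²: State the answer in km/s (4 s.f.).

v_esc ≈ 0.94 km/s

r = 11100 km = 1.110×10⁷ m.
Escape speed v_esc = √(2μ/r) = √(2 × 4.904×10¹² / 1.110×10⁷) = √(8.836×10⁵) = 940.0 m/s.
= 0.94 km/s.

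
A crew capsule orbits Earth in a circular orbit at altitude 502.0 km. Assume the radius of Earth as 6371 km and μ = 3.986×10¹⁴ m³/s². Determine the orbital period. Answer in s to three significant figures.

T ≈ 5670 s

r = 6371 + 502.0 = 6873.0 km = 6.8730×10⁶ m.
Kepler's third law: T = 2π√(r³/μ) = 2π√((6.873×10⁶)³ / 3.986×10¹⁴).
r³/μ = 8.145×10⁵ s², so T = 2π × 9.025×10² = 5.671×10³ s.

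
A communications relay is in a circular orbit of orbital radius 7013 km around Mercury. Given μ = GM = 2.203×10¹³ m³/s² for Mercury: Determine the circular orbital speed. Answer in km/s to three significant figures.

v ≈ 1.77 km/s

r = 7013 km = 7.013×10⁶ m.
For a circular orbit v = √(μ/r) = √(2.203×10¹³ / 7.013×10⁶) = √(3.141×10⁶) = 1772 m/s.
That is 1.772 km/s.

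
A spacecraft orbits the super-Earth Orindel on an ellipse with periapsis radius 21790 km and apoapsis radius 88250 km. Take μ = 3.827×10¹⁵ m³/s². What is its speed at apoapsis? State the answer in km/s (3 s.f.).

v ≈ 4.14 km/s

Semi-major axis a = (r_p + r_a)/2 = 55020 km = 5.502×10⁷ m.
Vis-viva: v² = μ(2/r − 1/a) = 3.827×10¹⁵ × (2.266×10⁻⁸ − 1.818×10⁻⁸) = 1.717×10⁷ m²/s².
v = 4144 m/s = 4.144 km/s.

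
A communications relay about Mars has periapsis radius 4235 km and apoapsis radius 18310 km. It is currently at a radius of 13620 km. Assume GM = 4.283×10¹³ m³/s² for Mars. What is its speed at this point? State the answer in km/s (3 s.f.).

v ≈ 1.58 km/s

Semi-major axis a = (r_p + r_a)/2 = 11272 km = 1.127×10⁷ m.
Vis-viva: v² = μ(2/r − 1/a) = 4.283×10¹³ × (1.468×10⁻⁷ − 8.871×10⁻⁸) = 2.490×10⁶ m²/s².
v = 1578 m/s = 1.578 km/s.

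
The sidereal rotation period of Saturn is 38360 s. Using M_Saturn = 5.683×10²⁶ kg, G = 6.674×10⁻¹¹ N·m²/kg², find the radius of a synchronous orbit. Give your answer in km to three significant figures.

μ = GM = 6.674×10⁻¹¹ × 5.683×10²⁶ = 3.793×10¹⁶ m³/s².
A synchronous orbit has period T, so by Kepler's third law a = (μT²/4π²)^(1/3).
μT²/4π² = 3.793×10¹⁶ × (3.836×10⁴)² / 39.48 = 1.414×10²⁴ m³.
a = 1.122×10⁸ m = 1.1223×10⁵ km.

r_sync ≈ 1.12×10⁵ km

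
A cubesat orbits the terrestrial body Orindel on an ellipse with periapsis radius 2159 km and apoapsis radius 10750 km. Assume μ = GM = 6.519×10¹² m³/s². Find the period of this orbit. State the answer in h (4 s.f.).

Semi-major axis a = (r_p + r_a)/2 = (2159.0 + 10750)/2 = 6454.5 km = 6.454×10⁶ m.
By Kepler's third law T = 2π√(a³/μ) = 2π × 6.422×10³ = 4.035×10⁴ s.
= 11.21 h.

T ≈ 11.21 h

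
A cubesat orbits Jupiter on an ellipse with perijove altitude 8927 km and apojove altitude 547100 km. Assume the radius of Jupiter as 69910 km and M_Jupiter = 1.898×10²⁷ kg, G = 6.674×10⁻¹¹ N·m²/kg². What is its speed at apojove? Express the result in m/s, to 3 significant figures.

μ = GM = 6.674×10⁻¹¹ × 1.898×10²⁷ = 1.267×10¹⁷ m³/s².
r_p = 69910 + 8927 = 78837 km = 7.8837×10⁷ m.
r_a = 69910 + 547100 = 617010 km = 6.1701×10⁸ m.
Semi-major axis a = (r_p + r_a)/2 = 3.4792×10⁵ km = 3.479×10⁸ m.
Vis-viva: v² = μ(2/r − 1/a) = 1.267×10¹⁷ × (3.241×10⁻⁹ − 2.874×10⁻⁹) = 4.652×10⁷ m²/s².
v = 6821 m/s.

v ≈ 6820 m/s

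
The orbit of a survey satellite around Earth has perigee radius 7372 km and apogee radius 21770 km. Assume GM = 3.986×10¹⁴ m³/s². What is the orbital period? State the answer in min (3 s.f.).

Semi-major axis a = (r_p + r_a)/2 = (7372.0 + 21770)/2 = 14571 km = 1.457×10⁷ m.
By Kepler's third law T = 2π√(a³/μ) = 2π × 2.786×10³ = 1.750×10⁴ s.
= 291.7 min.

T ≈ 292 min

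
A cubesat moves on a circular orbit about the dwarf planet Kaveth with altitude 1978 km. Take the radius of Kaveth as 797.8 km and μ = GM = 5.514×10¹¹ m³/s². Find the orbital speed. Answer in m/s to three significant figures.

v ≈ 446 m/s

r = 797.8 + 1978 = 2775.8 km = 2.7758×10⁶ m.
For a circular orbit v = √(μ/r) = √(5.514×10¹¹ / 2.776×10⁶) = √(1.986×10⁵) = 445.7 m/s.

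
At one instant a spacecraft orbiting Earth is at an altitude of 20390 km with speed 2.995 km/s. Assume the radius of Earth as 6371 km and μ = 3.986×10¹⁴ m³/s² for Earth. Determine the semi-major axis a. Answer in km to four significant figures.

a ≈ 19150 km

r = 6371 + 20390 = 26761 km = 2.676×10⁷ m.
Specific orbital energy ε = v²/2 − μ/r = (2995)²/2 − 3.986×10¹⁴/2.676×10⁷ = -1.041×10⁷ J/kg.
Since ε = −μ/(2a), a = −μ/(2ε) = 1.915×10⁷ m = 19145 km.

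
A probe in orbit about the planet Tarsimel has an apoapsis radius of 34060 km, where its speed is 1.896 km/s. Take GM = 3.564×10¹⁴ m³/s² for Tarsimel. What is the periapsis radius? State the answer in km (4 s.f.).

r_a = 3.406×10⁷ m.
Specific energy ε = v²/2 − μ/r = -8.666×10⁶ J/kg, so a = −μ/(2ε) = 2.056×10⁷ m.
The apsides satisfy r_p + r_a = 2a, so the periapsis radius is 2a − r_a = 7.064×10⁶ m = 7064.0 km.

periapsis radius ≈ 7064 km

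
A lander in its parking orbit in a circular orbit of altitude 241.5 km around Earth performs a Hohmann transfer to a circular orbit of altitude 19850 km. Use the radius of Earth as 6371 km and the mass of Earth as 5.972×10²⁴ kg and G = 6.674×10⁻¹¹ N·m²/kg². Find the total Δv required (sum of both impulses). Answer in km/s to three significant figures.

μ = GM = 6.674×10⁻¹¹ × 5.972×10²⁴ = 3.986×10¹⁴ m³/s².
r₁ = 6371 + 241.5 = 6612.5 km = 6.6125×10⁶ m.
r₂ = 6371 + 19850 = 26221 km = 2.6221×10⁷ m.
Transfer ellipse a_t = (r₁ + r₂)/2 = 1.642×10⁷ m.
At r₁: circular v_c1 = √(μ/r₁) = 7764 m/s; transfer-perigee v_p = √[μ(2/r₁ − 1/a_t)] = 9812 m/s.
Δv₁ = v_p − v_c1 = 2048 m/s.
At r₂: circular v_c2 = √(μ/r₂) = 3899 m/s; transfer-apogee v_a = √[μ(2/r₂ − 1/a_t)] = 2474 m/s.
Δv₂ = v_c2 − v_a = 1424 m/s.
Total Δv = Δv₁ + Δv₂ = 3473 m/s = 3.473 km/s.

Δv_total ≈ 3.47 km/s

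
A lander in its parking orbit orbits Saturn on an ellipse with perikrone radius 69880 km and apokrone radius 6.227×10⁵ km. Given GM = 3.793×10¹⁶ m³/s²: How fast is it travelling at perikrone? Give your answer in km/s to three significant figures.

Semi-major axis a = (r_p + r_a)/2 = 3.4629×10⁵ km = 3.463×10⁸ m.
Vis-viva: v² = μ(2/r − 1/a) = 3.793×10¹⁶ × (2.862×10⁻⁸ − 2.888×10⁻⁹) = 9.760×10⁸ m²/s².
v = 31240 m/s = 31.24 km/s.

v ≈ 31.2 km/s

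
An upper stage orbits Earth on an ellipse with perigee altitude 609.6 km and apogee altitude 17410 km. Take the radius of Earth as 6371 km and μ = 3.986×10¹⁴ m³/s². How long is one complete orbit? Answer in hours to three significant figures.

T ≈ 5.27 hours

r_p = 6371 + 609.6 = 6980.6 km = 6.9806×10⁶ m.
r_a = 6371 + 17410 = 23781 km = 2.3781×10⁷ m.
Semi-major axis a = (r_p + r_a)/2 = (6980.6 + 23781)/2 = 15381 km = 1.538×10⁷ m.
By Kepler's third law T = 2π√(a³/μ) = 2π × 3.021×10³ = 1.898×10⁴ s.
= 5.273 hours.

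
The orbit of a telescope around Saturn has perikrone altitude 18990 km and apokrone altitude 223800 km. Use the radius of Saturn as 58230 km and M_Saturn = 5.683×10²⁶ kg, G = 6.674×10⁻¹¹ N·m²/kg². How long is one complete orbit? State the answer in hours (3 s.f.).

μ = GM = 6.674×10⁻¹¹ × 5.683×10²⁶ = 3.793×10¹⁶ m³/s².
r_p = 58230 + 18990 = 77220 km = 7.7220×10⁷ m.
r_a = 58230 + 223800 = 282030 km = 2.8203×10⁸ m.
Semi-major axis a = (r_p + r_a)/2 = (77220 + 2.8203×10⁵)/2 = 1.7962×10⁵ km = 1.796×10⁸ m.
By Kepler's third law T = 2π√(a³/μ) = 2π × 1.236×10⁴ = 7.767×10⁴ s.
= 21.57 hours.

T ≈ 21.6 hours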